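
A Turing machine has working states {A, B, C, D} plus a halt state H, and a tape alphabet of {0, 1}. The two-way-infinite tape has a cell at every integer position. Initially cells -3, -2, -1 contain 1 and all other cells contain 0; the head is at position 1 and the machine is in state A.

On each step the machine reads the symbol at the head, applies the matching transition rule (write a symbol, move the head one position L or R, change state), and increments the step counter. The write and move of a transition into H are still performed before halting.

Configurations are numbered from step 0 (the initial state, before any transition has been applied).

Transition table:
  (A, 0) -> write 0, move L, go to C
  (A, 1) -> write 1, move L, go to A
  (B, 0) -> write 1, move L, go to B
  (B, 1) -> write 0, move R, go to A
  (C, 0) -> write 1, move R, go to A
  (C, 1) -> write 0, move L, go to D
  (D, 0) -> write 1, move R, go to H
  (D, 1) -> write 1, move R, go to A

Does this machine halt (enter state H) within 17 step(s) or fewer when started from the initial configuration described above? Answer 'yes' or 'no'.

Step 1: in state A at pos 1, read 0 -> (A,0)->write 0,move L,goto C. Now: state=C, head=0, tape[-4..2]=0111000 (head:     ^)
Step 2: in state C at pos 0, read 0 -> (C,0)->write 1,move R,goto A. Now: state=A, head=1, tape[-4..2]=0111100 (head:      ^)
Step 3: in state A at pos 1, read 0 -> (A,0)->write 0,move L,goto C. Now: state=C, head=0, tape[-4..2]=0111100 (head:     ^)
Step 4: in state C at pos 0, read 1 -> (C,1)->write 0,move L,goto D. Now: state=D, head=-1, tape[-4..2]=0111000 (head:    ^)
Step 5: in state D at pos -1, read 1 -> (D,1)->write 1,move R,goto A. Now: state=A, head=0, tape[-4..2]=0111000 (head:     ^)
Step 6: in state A at pos 0, read 0 -> (A,0)->write 0,move L,goto C. Now: state=C, head=-1, tape[-4..2]=0111000 (head:    ^)
Step 7: in state C at pos -1, read 1 -> (C,1)->write 0,move L,goto D. Now: state=D, head=-2, tape[-4..2]=0110000 (head:   ^)
Step 8: in state D at pos -2, read 1 -> (D,1)->write 1,move R,goto A. Now: state=A, head=-1, tape[-4..2]=0110000 (head:    ^)
Step 9: in state A at pos -1, read 0 -> (A,0)->write 0,move L,goto C. Now: state=C, head=-2, tape[-4..2]=0110000 (head:   ^)
Step 10: in state C at pos -2, read 1 -> (C,1)->write 0,move L,goto D. Now: state=D, head=-3, tape[-4..2]=0100000 (head:  ^)
Step 11: in state D at pos -3, read 1 -> (D,1)->write 1,move R,goto A. Now: state=A, head=-2, tape[-4..2]=0100000 (head:   ^)
Step 12: in state A at pos -2, read 0 -> (A,0)->write 0,move L,goto C. Now: state=C, head=-3, tape[-4..2]=0100000 (head:  ^)
Step 13: in state C at pos -3, read 1 -> (C,1)->write 0,move L,goto D. Now: state=D, head=-4, tape[-5..2]=00000000 (head:  ^)
Step 14: in state D at pos -4, read 0 -> (D,0)->write 1,move R,goto H. Now: state=H, head=-3, tape[-5..2]=01000000 (head:   ^)
State H reached at step 14; 14 <= 17 -> yes

Answer: yes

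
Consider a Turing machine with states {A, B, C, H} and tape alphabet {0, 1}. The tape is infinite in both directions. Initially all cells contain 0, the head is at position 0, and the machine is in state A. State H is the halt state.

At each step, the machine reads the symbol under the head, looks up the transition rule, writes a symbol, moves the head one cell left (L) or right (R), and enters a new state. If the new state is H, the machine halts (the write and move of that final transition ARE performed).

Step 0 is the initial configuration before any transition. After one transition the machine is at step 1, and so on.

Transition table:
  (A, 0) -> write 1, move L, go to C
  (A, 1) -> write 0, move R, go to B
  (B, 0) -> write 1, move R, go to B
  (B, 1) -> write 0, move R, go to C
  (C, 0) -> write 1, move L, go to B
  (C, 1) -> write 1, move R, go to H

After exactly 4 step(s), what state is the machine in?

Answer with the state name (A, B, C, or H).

Answer: C

Derivation:
Step 1: in state A at pos 0, read 0 -> (A,0)->write 1,move L,goto C. Now: state=C, head=-1, tape[-2..1]=0010 (head:  ^)
Step 2: in state C at pos -1, read 0 -> (C,0)->write 1,move L,goto B. Now: state=B, head=-2, tape[-3..1]=00110 (head:  ^)
Step 3: in state B at pos -2, read 0 -> (B,0)->write 1,move R,goto B. Now: state=B, head=-1, tape[-3..1]=01110 (head:   ^)
Step 4: in state B at pos -1, read 1 -> (B,1)->write 0,move R,goto C. Now: state=C, head=0, tape[-3..1]=01010 (head:    ^)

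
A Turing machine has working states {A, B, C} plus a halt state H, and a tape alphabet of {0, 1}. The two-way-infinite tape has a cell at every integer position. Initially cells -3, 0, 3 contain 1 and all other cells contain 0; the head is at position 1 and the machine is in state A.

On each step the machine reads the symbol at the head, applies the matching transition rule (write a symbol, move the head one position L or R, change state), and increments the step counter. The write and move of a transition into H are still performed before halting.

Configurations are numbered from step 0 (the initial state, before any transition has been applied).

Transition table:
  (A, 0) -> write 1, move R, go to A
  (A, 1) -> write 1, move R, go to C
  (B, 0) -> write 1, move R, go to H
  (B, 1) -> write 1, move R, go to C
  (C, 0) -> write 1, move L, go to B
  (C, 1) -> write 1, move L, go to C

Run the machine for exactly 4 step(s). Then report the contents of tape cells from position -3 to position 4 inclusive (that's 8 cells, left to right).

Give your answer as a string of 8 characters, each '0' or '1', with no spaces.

Answer: 10011111

Derivation:
Step 1: in state A at pos 1, read 0 -> (A,0)->write 1,move R,goto A. Now: state=A, head=2, tape[-4..4]=010011010 (head:       ^)
Step 2: in state A at pos 2, read 0 -> (A,0)->write 1,move R,goto A. Now: state=A, head=3, tape[-4..4]=010011110 (head:        ^)
Step 3: in state A at pos 3, read 1 -> (A,1)->write 1,move R,goto C. Now: state=C, head=4, tape[-4..5]=0100111100 (head:         ^)
Step 4: in state C at pos 4, read 0 -> (C,0)->write 1,move L,goto B. Now: state=B, head=3, tape[-4..5]=0100111110 (head:        ^)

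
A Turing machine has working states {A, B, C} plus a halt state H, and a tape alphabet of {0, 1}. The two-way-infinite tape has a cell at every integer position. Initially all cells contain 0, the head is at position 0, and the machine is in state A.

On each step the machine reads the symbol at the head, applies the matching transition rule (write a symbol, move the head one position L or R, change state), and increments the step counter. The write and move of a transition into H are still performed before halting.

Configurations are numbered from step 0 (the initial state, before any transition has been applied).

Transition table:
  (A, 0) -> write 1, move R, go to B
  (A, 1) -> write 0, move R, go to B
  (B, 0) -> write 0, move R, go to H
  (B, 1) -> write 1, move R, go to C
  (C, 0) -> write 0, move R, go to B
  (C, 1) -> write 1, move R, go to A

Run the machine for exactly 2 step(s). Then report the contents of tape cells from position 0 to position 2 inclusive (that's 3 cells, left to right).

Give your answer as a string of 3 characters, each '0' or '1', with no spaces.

Step 1: in state A at pos 0, read 0 -> (A,0)->write 1,move R,goto B. Now: state=B, head=1, tape[-1..2]=0100 (head:   ^)
Step 2: in state B at pos 1, read 0 -> (B,0)->write 0,move R,goto H. Now: state=H, head=2, tape[-1..3]=01000 (head:    ^)

Answer: 100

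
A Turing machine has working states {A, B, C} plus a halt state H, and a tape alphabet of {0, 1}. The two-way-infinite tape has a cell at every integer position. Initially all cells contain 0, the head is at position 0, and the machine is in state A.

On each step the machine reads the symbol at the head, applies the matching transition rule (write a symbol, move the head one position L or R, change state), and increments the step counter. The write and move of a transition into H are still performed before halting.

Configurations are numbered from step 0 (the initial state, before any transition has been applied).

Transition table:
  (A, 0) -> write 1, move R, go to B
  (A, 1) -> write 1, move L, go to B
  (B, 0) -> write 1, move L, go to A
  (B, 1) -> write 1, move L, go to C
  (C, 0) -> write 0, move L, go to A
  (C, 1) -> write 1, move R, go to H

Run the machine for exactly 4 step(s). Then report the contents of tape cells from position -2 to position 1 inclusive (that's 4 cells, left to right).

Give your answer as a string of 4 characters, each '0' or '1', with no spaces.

Step 1: in state A at pos 0, read 0 -> (A,0)->write 1,move R,goto B. Now: state=B, head=1, tape[-1..2]=0100 (head:   ^)
Step 2: in state B at pos 1, read 0 -> (B,0)->write 1,move L,goto A. Now: state=A, head=0, tape[-1..2]=0110 (head:  ^)
Step 3: in state A at pos 0, read 1 -> (A,1)->write 1,move L,goto B. Now: state=B, head=-1, tape[-2..2]=00110 (head:  ^)
Step 4: in state B at pos -1, read 0 -> (B,0)->write 1,move L,goto A. Now: state=A, head=-2, tape[-3..2]=001110 (head:  ^)

Answer: 0111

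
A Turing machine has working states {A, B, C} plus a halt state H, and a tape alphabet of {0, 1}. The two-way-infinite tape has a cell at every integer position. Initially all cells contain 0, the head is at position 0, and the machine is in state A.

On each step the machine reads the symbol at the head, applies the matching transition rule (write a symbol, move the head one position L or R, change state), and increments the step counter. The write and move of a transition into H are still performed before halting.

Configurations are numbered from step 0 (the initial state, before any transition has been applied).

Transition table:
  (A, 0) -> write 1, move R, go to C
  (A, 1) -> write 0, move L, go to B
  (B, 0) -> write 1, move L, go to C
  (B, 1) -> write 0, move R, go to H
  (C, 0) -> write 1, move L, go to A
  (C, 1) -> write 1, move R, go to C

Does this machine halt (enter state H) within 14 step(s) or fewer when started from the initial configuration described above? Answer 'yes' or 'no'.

Step 1: in state A at pos 0, read 0 -> (A,0)->write 1,move R,goto C. Now: state=C, head=1, tape[-1..2]=0100 (head:   ^)
Step 2: in state C at pos 1, read 0 -> (C,0)->write 1,move L,goto A. Now: state=A, head=0, tape[-1..2]=0110 (head:  ^)
Step 3: in state A at pos 0, read 1 -> (A,1)->write 0,move L,goto B. Now: state=B, head=-1, tape[-2..2]=00010 (head:  ^)
Step 4: in state B at pos -1, read 0 -> (B,0)->write 1,move L,goto C. Now: state=C, head=-2, tape[-3..2]=001010 (head:  ^)
Step 5: in state C at pos -2, read 0 -> (C,0)->write 1,move L,goto A. Now: state=A, head=-3, tape[-4..2]=0011010 (head:  ^)
Step 6: in state A at pos -3, read 0 -> (A,0)->write 1,move R,goto C. Now: state=C, head=-2, tape[-4..2]=0111010 (head:   ^)
Step 7: in state C at pos -2, read 1 -> (C,1)->write 1,move R,goto C. Now: state=C, head=-1, tape[-4..2]=0111010 (head:    ^)
Step 8: in state C at pos -1, read 1 -> (C,1)->write 1,move R,goto C. Now: state=C, head=0, tape[-4..2]=0111010 (head:     ^)
Step 9: in state C at pos 0, read 0 -> (C,0)->write 1,move L,goto A. Now: state=A, head=-1, tape[-4..2]=0111110 (head:    ^)
Step 10: in state A at pos -1, read 1 -> (A,1)->write 0,move L,goto B. Now: state=B, head=-2, tape[-4..2]=0110110 (head:   ^)
Step 11: in state B at pos -2, read 1 -> (B,1)->write 0,move R,goto H. Now: state=H, head=-1, tape[-4..2]=0100110 (head:    ^)
State H reached at step 11; 11 <= 14 -> yes

Answer: yes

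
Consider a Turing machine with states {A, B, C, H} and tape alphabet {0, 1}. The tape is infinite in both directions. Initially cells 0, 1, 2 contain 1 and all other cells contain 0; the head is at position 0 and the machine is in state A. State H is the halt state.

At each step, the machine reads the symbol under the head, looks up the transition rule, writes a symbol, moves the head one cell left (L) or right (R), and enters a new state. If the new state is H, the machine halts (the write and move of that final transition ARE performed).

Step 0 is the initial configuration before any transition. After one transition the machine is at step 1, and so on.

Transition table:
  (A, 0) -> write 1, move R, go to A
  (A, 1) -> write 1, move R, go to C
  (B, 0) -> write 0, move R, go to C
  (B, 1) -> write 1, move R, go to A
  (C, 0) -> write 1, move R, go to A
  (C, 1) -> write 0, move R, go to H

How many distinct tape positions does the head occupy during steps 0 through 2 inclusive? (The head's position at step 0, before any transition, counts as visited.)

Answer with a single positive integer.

Step 1: in state A at pos 0, read 1 -> (A,1)->write 1,move R,goto C. Now: state=C, head=1, tape[-1..3]=01110 (head:   ^)
Step 2: in state C at pos 1, read 1 -> (C,1)->write 0,move R,goto H. Now: state=H, head=2, tape[-1..3]=01010 (head:    ^)
Head positions at steps 0..2: starting at 0, distinct positions visited = {0, 1, 2} -> 3 position(s)

Answer: 3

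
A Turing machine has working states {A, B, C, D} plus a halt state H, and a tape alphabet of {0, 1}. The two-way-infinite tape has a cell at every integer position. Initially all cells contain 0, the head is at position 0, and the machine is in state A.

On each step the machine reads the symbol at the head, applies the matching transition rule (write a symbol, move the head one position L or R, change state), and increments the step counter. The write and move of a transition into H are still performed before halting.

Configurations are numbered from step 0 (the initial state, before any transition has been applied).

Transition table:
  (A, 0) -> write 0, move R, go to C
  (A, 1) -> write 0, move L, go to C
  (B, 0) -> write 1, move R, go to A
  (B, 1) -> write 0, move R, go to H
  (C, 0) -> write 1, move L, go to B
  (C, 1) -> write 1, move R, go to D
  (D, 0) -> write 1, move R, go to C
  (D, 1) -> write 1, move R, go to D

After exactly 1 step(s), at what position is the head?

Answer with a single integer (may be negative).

Answer: 1

Derivation:
Step 1: in state A at pos 0, read 0 -> (A,0)->write 0,move R,goto C. Now: state=C, head=1, tape[-1..2]=0000 (head:   ^)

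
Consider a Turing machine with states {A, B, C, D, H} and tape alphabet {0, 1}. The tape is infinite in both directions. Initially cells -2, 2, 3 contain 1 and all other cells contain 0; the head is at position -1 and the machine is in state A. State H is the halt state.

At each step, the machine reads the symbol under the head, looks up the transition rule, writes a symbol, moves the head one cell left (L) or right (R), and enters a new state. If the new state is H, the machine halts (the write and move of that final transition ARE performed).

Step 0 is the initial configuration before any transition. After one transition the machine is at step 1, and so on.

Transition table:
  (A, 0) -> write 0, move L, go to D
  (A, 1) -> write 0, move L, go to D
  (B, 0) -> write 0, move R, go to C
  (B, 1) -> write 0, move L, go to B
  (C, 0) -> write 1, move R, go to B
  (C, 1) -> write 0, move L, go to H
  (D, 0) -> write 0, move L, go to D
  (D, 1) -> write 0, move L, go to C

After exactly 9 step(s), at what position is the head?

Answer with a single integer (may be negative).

Step 1: in state A at pos -1, read 0 -> (A,0)->write 0,move L,goto D. Now: state=D, head=-2, tape[-3..4]=01000110 (head:  ^)
Step 2: in state D at pos -2, read 1 -> (D,1)->write 0,move L,goto C. Now: state=C, head=-3, tape[-4..4]=000000110 (head:  ^)
Step 3: in state C at pos -3, read 0 -> (C,0)->write 1,move R,goto B. Now: state=B, head=-2, tape[-4..4]=010000110 (head:   ^)
Step 4: in state B at pos -2, read 0 -> (B,0)->write 0,move R,goto C. Now: state=C, head=-1, tape[-4..4]=010000110 (head:    ^)
Step 5: in state C at pos -1, read 0 -> (C,0)->write 1,move R,goto B. Now: state=B, head=0, tape[-4..4]=010100110 (head:     ^)
Step 6: in state B at pos 0, read 0 -> (B,0)->write 0,move R,goto C. Now: state=C, head=1, tape[-4..4]=010100110 (head:      ^)
Step 7: in state C at pos 1, read 0 -> (C,0)->write 1,move R,goto B. Now: state=B, head=2, tape[-4..4]=010101110 (head:       ^)
Step 8: in state B at pos 2, read 1 -> (B,1)->write 0,move L,goto B. Now: state=B, head=1, tape[-4..4]=010101010 (head:      ^)
Step 9: in state B at pos 1, read 1 -> (B,1)->write 0,move L,goto B. Now: state=B, head=0, tape[-4..4]=010100010 (head:     ^)

Answer: 0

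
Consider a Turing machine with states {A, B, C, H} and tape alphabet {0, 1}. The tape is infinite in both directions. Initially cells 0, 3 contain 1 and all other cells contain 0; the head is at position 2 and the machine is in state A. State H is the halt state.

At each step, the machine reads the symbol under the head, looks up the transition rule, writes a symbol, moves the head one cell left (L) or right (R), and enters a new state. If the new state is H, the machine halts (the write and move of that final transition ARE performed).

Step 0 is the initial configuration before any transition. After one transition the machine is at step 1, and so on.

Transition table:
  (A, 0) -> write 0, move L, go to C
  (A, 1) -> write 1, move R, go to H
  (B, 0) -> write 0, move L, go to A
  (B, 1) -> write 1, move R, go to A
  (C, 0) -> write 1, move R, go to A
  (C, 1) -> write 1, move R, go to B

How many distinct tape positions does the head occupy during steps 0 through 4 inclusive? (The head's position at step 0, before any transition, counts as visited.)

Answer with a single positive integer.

Answer: 2

Derivation:
Step 1: in state A at pos 2, read 0 -> (A,0)->write 0,move L,goto C. Now: state=C, head=1, tape[-1..4]=010010 (head:   ^)
Step 2: in state C at pos 1, read 0 -> (C,0)->write 1,move R,goto A. Now: state=A, head=2, tape[-1..4]=011010 (head:    ^)
Step 3: in state A at pos 2, read 0 -> (A,0)->write 0,move L,goto C. Now: state=C, head=1, tape[-1..4]=011010 (head:   ^)
Step 4: in state C at pos 1, read 1 -> (C,1)->write 1,move R,goto B. Now: state=B, head=2, tape[-1..4]=011010 (head:    ^)
Head positions at steps 0..4: starting at 2, distinct positions visited = {1, 2} -> 2 position(s)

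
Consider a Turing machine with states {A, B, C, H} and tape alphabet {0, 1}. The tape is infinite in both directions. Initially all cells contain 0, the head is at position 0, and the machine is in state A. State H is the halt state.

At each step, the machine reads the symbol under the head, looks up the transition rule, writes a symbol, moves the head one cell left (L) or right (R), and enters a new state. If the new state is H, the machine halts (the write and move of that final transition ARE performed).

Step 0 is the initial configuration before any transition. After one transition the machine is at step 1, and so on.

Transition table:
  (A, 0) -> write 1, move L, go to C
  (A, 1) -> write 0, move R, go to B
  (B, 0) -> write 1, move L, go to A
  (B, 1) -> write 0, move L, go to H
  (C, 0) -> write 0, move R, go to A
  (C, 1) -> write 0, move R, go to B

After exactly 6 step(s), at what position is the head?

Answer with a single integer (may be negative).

Step 1: in state A at pos 0, read 0 -> (A,0)->write 1,move L,goto C. Now: state=C, head=-1, tape[-2..1]=0010 (head:  ^)
Step 2: in state C at pos -1, read 0 -> (C,0)->write 0,move R,goto A. Now: state=A, head=0, tape[-2..1]=0010 (head:   ^)
Step 3: in state A at pos 0, read 1 -> (A,1)->write 0,move R,goto B. Now: state=B, head=1, tape[-2..2]=00000 (head:    ^)
Step 4: in state B at pos 1, read 0 -> (B,0)->write 1,move L,goto A. Now: state=A, head=0, tape[-2..2]=00010 (head:   ^)
Step 5: in state A at pos 0, read 0 -> (A,0)->write 1,move L,goto C. Now: state=C, head=-1, tape[-2..2]=00110 (head:  ^)
Step 6: in state C at pos -1, read 0 -> (C,0)->write 0,move R,goto A. Now: state=A, head=0, tape[-2..2]=00110 (head:   ^)

Answer: 0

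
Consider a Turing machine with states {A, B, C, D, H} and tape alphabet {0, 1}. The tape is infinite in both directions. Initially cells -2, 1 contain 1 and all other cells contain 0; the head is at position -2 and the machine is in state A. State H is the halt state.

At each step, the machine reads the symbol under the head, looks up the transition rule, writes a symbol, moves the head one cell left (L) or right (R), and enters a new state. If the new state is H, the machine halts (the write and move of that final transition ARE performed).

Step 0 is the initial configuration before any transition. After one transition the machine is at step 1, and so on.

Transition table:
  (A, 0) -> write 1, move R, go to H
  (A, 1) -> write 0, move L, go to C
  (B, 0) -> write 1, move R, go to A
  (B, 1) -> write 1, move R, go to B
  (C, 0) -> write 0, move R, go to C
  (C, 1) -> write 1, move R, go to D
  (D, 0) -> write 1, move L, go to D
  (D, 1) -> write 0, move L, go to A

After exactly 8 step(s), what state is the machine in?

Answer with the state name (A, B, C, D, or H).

Answer: A

Derivation:
Step 1: in state A at pos -2, read 1 -> (A,1)->write 0,move L,goto C. Now: state=C, head=-3, tape[-4..2]=0000010 (head:  ^)
Step 2: in state C at pos -3, read 0 -> (C,0)->write 0,move R,goto C. Now: state=C, head=-2, tape[-4..2]=0000010 (head:   ^)
Step 3: in state C at pos -2, read 0 -> (C,0)->write 0,move R,goto C. Now: state=C, head=-1, tape[-4..2]=0000010 (head:    ^)
Step 4: in state C at pos -1, read 0 -> (C,0)->write 0,move R,goto C. Now: state=C, head=0, tape[-4..2]=0000010 (head:     ^)
Step 5: in state C at pos 0, read 0 -> (C,0)->write 0,move R,goto C. Now: state=C, head=1, tape[-4..2]=0000010 (head:      ^)
Step 6: in state C at pos 1, read 1 -> (C,1)->write 1,move R,goto D. Now: state=D, head=2, tape[-4..3]=00000100 (head:       ^)
Step 7: in state D at pos 2, read 0 -> (D,0)->write 1,move L,goto D. Now: state=D, head=1, tape[-4..3]=00000110 (head:      ^)
Step 8: in state D at pos 1, read 1 -> (D,1)->write 0,move L,goto A. Now: state=A, head=0, tape[-4..3]=00000010 (head:     ^)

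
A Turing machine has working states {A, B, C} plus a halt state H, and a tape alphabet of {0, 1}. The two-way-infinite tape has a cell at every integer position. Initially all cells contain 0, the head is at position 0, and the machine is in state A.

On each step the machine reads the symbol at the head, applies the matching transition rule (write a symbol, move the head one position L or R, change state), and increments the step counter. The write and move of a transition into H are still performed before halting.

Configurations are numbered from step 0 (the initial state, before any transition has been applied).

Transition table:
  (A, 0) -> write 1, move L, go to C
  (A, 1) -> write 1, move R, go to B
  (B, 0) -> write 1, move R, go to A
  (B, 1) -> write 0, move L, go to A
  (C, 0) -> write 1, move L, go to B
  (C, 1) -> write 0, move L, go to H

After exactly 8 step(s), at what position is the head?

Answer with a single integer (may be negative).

Answer: 0

Derivation:
Step 1: in state A at pos 0, read 0 -> (A,0)->write 1,move L,goto C. Now: state=C, head=-1, tape[-2..1]=0010 (head:  ^)
Step 2: in state C at pos -1, read 0 -> (C,0)->write 1,move L,goto B. Now: state=B, head=-2, tape[-3..1]=00110 (head:  ^)
Step 3: in state B at pos -2, read 0 -> (B,0)->write 1,move R,goto A. Now: state=A, head=-1, tape[-3..1]=01110 (head:   ^)
Step 4: in state A at pos -1, read 1 -> (A,1)->write 1,move R,goto B. Now: state=B, head=0, tape[-3..1]=01110 (head:    ^)
Step 5: in state B at pos 0, read 1 -> (B,1)->write 0,move L,goto A. Now: state=A, head=-1, tape[-3..1]=01100 (head:   ^)
Step 6: in state A at pos -1, read 1 -> (A,1)->write 1,move R,goto B. Now: state=B, head=0, tape[-3..1]=01100 (head:    ^)
Step 7: in state B at pos 0, read 0 -> (B,0)->write 1,move R,goto A. Now: state=A, head=1, tape[-3..2]=011100 (head:     ^)
Step 8: in state A at pos 1, read 0 -> (A,0)->write 1,move L,goto C. Now: state=C, head=0, tape[-3..2]=011110 (head:    ^)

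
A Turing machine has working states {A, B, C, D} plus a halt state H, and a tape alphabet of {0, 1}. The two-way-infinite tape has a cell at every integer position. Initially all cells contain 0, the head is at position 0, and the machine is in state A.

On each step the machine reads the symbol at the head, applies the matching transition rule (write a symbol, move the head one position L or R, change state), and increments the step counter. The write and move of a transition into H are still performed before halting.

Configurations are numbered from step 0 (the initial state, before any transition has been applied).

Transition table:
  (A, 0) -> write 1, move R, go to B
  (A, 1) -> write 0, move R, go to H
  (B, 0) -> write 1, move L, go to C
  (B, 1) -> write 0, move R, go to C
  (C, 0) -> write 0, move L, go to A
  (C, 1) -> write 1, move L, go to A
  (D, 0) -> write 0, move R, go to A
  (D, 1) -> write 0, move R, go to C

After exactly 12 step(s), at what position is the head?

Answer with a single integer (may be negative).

Step 1: in state A at pos 0, read 0 -> (A,0)->write 1,move R,goto B. Now: state=B, head=1, tape[-1..2]=0100 (head:   ^)
Step 2: in state B at pos 1, read 0 -> (B,0)->write 1,move L,goto C. Now: state=C, head=0, tape[-1..2]=0110 (head:  ^)
Step 3: in state C at pos 0, read 1 -> (C,1)->write 1,move L,goto A. Now: state=A, head=-1, tape[-2..2]=00110 (head:  ^)
Step 4: in state A at pos -1, read 0 -> (A,0)->write 1,move R,goto B. Now: state=B, head=0, tape[-2..2]=01110 (head:   ^)
Step 5: in state B at pos 0, read 1 -> (B,1)->write 0,move R,goto C. Now: state=C, head=1, tape[-2..2]=01010 (head:    ^)
Step 6: in state C at pos 1, read 1 -> (C,1)->write 1,move L,goto A. Now: state=A, head=0, tape[-2..2]=01010 (head:   ^)
Step 7: in state A at pos 0, read 0 -> (A,0)->write 1,move R,goto B. Now: state=B, head=1, tape[-2..2]=01110 (head:    ^)
Step 8: in state B at pos 1, read 1 -> (B,1)->write 0,move R,goto C. Now: state=C, head=2, tape[-2..3]=011000 (head:     ^)
Step 9: in state C at pos 2, read 0 -> (C,0)->write 0,move L,goto A. Now: state=A, head=1, tape[-2..3]=011000 (head:    ^)
Step 10: in state A at pos 1, read 0 -> (A,0)->write 1,move R,goto B. Now: state=B, head=2, tape[-2..3]=011100 (head:     ^)
Step 11: in state B at pos 2, read 0 -> (B,0)->write 1,move L,goto C. Now: state=C, head=1, tape[-2..3]=011110 (head:    ^)
Step 12: in state C at pos 1, read 1 -> (C,1)->write 1,move L,goto A. Now: state=A, head=0, tape[-2..3]=011110 (head:   ^)

Answer: 0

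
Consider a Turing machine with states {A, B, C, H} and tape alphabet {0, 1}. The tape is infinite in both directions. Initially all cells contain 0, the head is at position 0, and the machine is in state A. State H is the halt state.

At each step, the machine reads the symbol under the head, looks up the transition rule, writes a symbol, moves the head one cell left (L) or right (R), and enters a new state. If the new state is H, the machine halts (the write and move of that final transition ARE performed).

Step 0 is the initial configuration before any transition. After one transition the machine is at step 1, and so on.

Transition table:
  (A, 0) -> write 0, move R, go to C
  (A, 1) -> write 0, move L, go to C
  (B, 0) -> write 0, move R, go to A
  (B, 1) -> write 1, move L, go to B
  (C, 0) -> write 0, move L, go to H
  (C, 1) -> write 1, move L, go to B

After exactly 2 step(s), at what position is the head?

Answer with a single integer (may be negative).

Answer: 0

Derivation:
Step 1: in state A at pos 0, read 0 -> (A,0)->write 0,move R,goto C. Now: state=C, head=1, tape[-1..2]=0000 (head:   ^)
Step 2: in state C at pos 1, read 0 -> (C,0)->write 0,move L,goto H. Now: state=H, head=0, tape[-1..2]=0000 (head:  ^)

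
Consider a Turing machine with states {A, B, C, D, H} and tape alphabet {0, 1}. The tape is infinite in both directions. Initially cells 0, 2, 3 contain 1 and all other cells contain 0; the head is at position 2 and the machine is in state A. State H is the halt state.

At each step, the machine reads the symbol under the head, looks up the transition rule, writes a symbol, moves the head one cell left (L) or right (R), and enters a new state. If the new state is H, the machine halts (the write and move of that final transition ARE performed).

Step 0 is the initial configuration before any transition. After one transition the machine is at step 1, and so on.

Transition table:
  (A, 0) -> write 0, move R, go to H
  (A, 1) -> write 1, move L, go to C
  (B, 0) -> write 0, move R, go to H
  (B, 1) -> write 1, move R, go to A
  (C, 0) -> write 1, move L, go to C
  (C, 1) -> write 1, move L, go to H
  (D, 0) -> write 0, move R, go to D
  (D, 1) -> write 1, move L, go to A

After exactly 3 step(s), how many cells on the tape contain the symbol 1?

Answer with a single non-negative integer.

Answer: 4

Derivation:
Step 1: in state A at pos 2, read 1 -> (A,1)->write 1,move L,goto C. Now: state=C, head=1, tape[-1..4]=010110 (head:   ^)
Step 2: in state C at pos 1, read 0 -> (C,0)->write 1,move L,goto C. Now: state=C, head=0, tape[-1..4]=011110 (head:  ^)
Step 3: in state C at pos 0, read 1 -> (C,1)->write 1,move L,goto H. Now: state=H, head=-1, tape[-2..4]=0011110 (head:  ^)
Cells containing 1 after step 3: {0, 1, 2, 3} -> 4 cell(s)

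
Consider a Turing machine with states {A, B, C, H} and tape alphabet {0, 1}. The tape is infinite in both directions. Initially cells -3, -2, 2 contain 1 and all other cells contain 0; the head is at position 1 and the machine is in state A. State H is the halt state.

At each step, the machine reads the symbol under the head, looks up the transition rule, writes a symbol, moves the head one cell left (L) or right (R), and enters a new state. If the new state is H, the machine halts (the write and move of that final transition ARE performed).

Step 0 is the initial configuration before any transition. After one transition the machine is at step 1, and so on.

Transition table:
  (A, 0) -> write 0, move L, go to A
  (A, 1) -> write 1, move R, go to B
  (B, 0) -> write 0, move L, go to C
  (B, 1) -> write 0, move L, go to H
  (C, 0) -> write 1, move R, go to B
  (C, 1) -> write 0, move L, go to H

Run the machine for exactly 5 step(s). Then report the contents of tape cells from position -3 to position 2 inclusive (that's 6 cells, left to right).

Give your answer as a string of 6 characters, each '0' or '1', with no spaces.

Step 1: in state A at pos 1, read 0 -> (A,0)->write 0,move L,goto A. Now: state=A, head=0, tape[-4..3]=01100010 (head:     ^)
Step 2: in state A at pos 0, read 0 -> (A,0)->write 0,move L,goto A. Now: state=A, head=-1, tape[-4..3]=01100010 (head:    ^)
Step 3: in state A at pos -1, read 0 -> (A,0)->write 0,move L,goto A. Now: state=A, head=-2, tape[-4..3]=01100010 (head:   ^)
Step 4: in state A at pos -2, read 1 -> (A,1)->write 1,move R,goto B. Now: state=B, head=-1, tape[-4..3]=01100010 (head:    ^)
Step 5: in state B at pos -1, read 0 -> (B,0)->write 0,move L,goto C. Now: state=C, head=-2, tape[-4..3]=01100010 (head:   ^)

Answer: 110001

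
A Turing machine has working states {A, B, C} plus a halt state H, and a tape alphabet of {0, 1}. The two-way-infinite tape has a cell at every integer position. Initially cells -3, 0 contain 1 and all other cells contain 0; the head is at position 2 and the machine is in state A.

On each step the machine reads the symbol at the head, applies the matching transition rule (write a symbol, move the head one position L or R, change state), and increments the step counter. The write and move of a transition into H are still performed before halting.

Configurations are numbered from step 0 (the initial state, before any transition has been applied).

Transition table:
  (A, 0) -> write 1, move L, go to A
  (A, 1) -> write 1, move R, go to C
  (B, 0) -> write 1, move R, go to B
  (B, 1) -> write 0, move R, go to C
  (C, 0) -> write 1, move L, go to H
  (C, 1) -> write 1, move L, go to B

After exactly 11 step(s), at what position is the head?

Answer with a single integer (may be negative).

Step 1: in state A at pos 2, read 0 -> (A,0)->write 1,move L,goto A. Now: state=A, head=1, tape[-4..3]=01001010 (head:      ^)
Step 2: in state A at pos 1, read 0 -> (A,0)->write 1,move L,goto A. Now: state=A, head=0, tape[-4..3]=01001110 (head:     ^)
Step 3: in state A at pos 0, read 1 -> (A,1)->write 1,move R,goto C. Now: state=C, head=1, tape[-4..3]=01001110 (head:      ^)
Step 4: in state C at pos 1, read 1 -> (C,1)->write 1,move L,goto B. Now: state=B, head=0, tape[-4..3]=01001110 (head:     ^)
Step 5: in state B at pos 0, read 1 -> (B,1)->write 0,move R,goto C. Now: state=C, head=1, tape[-4..3]=01000110 (head:      ^)
Step 6: in state C at pos 1, read 1 -> (C,1)->write 1,move L,goto B. Now: state=B, head=0, tape[-4..3]=01000110 (head:     ^)
Step 7: in state B at pos 0, read 0 -> (B,0)->write 1,move R,goto B. Now: state=B, head=1, tape[-4..3]=01001110 (head:      ^)
Step 8: in state B at pos 1, read 1 -> (B,1)->write 0,move R,goto C. Now: state=C, head=2, tape[-4..3]=01001010 (head:       ^)
Step 9: in state C at pos 2, read 1 -> (C,1)->write 1,move L,goto B. Now: state=B, head=1, tape[-4..3]=01001010 (head:      ^)
Step 10: in state B at pos 1, read 0 -> (B,0)->write 1,move R,goto B. Now: state=B, head=2, tape[-4..3]=01001110 (head:       ^)
Step 11: in state B at pos 2, read 1 -> (B,1)->write 0,move R,goto C. Now: state=C, head=3, tape[-4..4]=010011000 (head:        ^)

Answer: 3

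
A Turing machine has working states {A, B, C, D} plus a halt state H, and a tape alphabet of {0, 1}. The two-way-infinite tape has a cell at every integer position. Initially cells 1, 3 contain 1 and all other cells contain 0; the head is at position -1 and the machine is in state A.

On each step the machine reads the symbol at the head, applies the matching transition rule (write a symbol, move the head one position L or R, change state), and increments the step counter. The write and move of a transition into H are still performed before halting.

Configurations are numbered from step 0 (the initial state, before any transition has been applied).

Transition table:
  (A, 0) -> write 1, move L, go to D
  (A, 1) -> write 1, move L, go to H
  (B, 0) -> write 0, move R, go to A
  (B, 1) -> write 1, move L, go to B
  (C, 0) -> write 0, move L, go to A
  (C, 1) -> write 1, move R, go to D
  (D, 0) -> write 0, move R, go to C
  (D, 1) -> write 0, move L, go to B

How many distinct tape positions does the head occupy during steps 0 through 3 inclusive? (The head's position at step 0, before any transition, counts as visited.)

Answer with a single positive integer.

Answer: 3

Derivation:
Step 1: in state A at pos -1, read 0 -> (A,0)->write 1,move L,goto D. Now: state=D, head=-2, tape[-3..4]=00101010 (head:  ^)
Step 2: in state D at pos -2, read 0 -> (D,0)->write 0,move R,goto C. Now: state=C, head=-1, tape[-3..4]=00101010 (head:   ^)
Step 3: in state C at pos -1, read 1 -> (C,1)->write 1,move R,goto D. Now: state=D, head=0, tape[-3..4]=00101010 (head:    ^)
Head positions at steps 0..3: starting at -1, distinct positions visited = {-2, -1, 0} -> 3 position(s)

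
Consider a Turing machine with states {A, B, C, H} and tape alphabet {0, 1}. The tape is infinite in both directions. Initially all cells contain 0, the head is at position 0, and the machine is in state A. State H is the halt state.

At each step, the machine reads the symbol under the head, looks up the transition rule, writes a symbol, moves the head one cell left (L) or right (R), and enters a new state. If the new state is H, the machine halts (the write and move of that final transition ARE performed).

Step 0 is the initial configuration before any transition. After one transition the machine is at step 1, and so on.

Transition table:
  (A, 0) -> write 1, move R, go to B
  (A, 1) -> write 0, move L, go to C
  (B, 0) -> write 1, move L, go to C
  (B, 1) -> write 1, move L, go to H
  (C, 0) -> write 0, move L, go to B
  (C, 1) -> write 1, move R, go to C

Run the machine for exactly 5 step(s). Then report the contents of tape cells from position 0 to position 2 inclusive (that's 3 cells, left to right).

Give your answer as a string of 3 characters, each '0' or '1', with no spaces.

Answer: 110

Derivation:
Step 1: in state A at pos 0, read 0 -> (A,0)->write 1,move R,goto B. Now: state=B, head=1, tape[-1..2]=0100 (head:   ^)
Step 2: in state B at pos 1, read 0 -> (B,0)->write 1,move L,goto C. Now: state=C, head=0, tape[-1..2]=0110 (head:  ^)
Step 3: in state C at pos 0, read 1 -> (C,1)->write 1,move R,goto C. Now: state=C, head=1, tape[-1..2]=0110 (head:   ^)
Step 4: in state C at pos 1, read 1 -> (C,1)->write 1,move R,goto C. Now: state=C, head=2, tape[-1..3]=01100 (head:    ^)
Step 5: in state C at pos 2, read 0 -> (C,0)->write 0,move L,goto B. Now: state=B, head=1, tape[-1..3]=01100 (head:   ^)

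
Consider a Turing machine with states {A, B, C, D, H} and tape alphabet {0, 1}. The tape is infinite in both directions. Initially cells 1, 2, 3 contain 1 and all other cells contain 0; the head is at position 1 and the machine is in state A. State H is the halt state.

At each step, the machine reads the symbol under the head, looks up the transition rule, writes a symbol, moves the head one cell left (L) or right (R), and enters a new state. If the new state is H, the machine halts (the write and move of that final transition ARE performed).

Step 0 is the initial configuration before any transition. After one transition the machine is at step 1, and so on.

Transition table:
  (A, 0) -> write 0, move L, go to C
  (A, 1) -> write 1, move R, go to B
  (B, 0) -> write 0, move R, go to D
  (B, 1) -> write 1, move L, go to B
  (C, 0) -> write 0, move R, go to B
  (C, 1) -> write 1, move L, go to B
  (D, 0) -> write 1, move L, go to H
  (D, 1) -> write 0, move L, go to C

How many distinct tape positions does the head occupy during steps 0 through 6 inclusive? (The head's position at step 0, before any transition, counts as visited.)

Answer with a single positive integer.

Step 1: in state A at pos 1, read 1 -> (A,1)->write 1,move R,goto B. Now: state=B, head=2, tape[0..4]=01110 (head:   ^)
Step 2: in state B at pos 2, read 1 -> (B,1)->write 1,move L,goto B. Now: state=B, head=1, tape[0..4]=01110 (head:  ^)
Step 3: in state B at pos 1, read 1 -> (B,1)->write 1,move L,goto B. Now: state=B, head=0, tape[-1..4]=001110 (head:  ^)
Step 4: in state B at pos 0, read 0 -> (B,0)->write 0,move R,goto D. Now: state=D, head=1, tape[-1..4]=001110 (head:   ^)
Step 5: in state D at pos 1, read 1 -> (D,1)->write 0,move L,goto C. Now: state=C, head=0, tape[-1..4]=000110 (head:  ^)
Step 6: in state C at pos 0, read 0 -> (C,0)->write 0,move R,goto B. Now: state=B, head=1, tape[-1..4]=000110 (head:   ^)
Head positions at steps 0..6: starting at 1, distinct positions visited = {0, 1, 2} -> 3 position(s)

Answer: 3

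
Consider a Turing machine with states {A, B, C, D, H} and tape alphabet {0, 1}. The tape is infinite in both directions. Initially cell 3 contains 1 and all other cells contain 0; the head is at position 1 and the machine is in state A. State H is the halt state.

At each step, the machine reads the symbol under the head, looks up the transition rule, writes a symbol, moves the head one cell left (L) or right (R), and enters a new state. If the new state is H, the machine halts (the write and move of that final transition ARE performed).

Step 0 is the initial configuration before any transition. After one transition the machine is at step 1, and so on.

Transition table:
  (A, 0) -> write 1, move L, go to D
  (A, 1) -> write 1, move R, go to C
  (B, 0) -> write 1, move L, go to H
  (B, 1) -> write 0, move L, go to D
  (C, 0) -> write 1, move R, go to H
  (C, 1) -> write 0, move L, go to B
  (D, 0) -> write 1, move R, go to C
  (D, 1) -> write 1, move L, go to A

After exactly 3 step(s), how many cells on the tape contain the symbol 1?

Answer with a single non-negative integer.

Step 1: in state A at pos 1, read 0 -> (A,0)->write 1,move L,goto D. Now: state=D, head=0, tape[-1..4]=001010 (head:  ^)
Step 2: in state D at pos 0, read 0 -> (D,0)->write 1,move R,goto C. Now: state=C, head=1, tape[-1..4]=011010 (head:   ^)
Step 3: in state C at pos 1, read 1 -> (C,1)->write 0,move L,goto B. Now: state=B, head=0, tape[-1..4]=010010 (head:  ^)
Cells containing 1 after step 3: {0, 3} -> 2 cell(s)

Answer: 2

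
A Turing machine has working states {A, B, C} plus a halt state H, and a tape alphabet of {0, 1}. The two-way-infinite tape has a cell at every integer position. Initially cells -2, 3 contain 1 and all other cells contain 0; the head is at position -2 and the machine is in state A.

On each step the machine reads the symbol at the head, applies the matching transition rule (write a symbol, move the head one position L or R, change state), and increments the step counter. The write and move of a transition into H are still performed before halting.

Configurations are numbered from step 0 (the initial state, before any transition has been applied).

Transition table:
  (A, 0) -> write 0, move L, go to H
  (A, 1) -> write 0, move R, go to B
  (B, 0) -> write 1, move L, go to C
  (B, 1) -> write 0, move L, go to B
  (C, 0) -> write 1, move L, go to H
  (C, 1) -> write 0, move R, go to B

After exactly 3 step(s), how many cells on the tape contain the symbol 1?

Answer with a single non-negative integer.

Step 1: in state A at pos -2, read 1 -> (A,1)->write 0,move R,goto B. Now: state=B, head=-1, tape[-3..4]=00000010 (head:   ^)
Step 2: in state B at pos -1, read 0 -> (B,0)->write 1,move L,goto C. Now: state=C, head=-2, tape[-3..4]=00100010 (head:  ^)
Step 3: in state C at pos -2, read 0 -> (C,0)->write 1,move L,goto H. Now: state=H, head=-3, tape[-4..4]=001100010 (head:  ^)
Cells containing 1 after step 3: {-2, -1, 3} -> 3 cell(s)

Answer: 3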